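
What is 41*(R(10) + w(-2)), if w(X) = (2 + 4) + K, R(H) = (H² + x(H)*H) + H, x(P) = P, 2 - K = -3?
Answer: 9061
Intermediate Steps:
K = 5 (K = 2 - 1*(-3) = 2 + 3 = 5)
R(H) = H + 2*H² (R(H) = (H² + H*H) + H = (H² + H²) + H = 2*H² + H = H + 2*H²)
w(X) = 11 (w(X) = (2 + 4) + 5 = 6 + 5 = 11)
41*(R(10) + w(-2)) = 41*(10*(1 + 2*10) + 11) = 41*(10*(1 + 20) + 11) = 41*(10*21 + 11) = 41*(210 + 11) = 41*221 = 9061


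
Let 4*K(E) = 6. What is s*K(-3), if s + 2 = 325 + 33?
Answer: 534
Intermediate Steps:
K(E) = 3/2 (K(E) = (1/4)*6 = 3/2)
s = 356 (s = -2 + (325 + 33) = -2 + 358 = 356)
s*K(-3) = 356*(3/2) = 534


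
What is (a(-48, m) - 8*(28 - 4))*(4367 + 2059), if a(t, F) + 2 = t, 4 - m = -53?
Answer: -1555092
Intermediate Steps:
m = 57 (m = 4 - 1*(-53) = 4 + 53 = 57)
a(t, F) = -2 + t
(a(-48, m) - 8*(28 - 4))*(4367 + 2059) = ((-2 - 48) - 8*(28 - 4))*(4367 + 2059) = (-50 - 8*24)*6426 = (-50 - 192)*6426 = -242*6426 = -1555092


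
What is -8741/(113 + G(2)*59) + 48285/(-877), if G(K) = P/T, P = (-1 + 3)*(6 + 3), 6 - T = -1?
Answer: -143133104/1625081 ≈ -88.078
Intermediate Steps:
T = 7 (T = 6 - 1*(-1) = 6 + 1 = 7)
P = 18 (P = 2*9 = 18)
G(K) = 18/7
-8741/(113 + G(2)*59) + 48285/(-877) = -8741/(113 + (18/7)*59) + 48285/(-877) = -8741/(113 + 1062/7) + 48285*(-1/877) = -8741/1853/7 - 48285/877 = -8741*7/1853 - 48285/877 = -61187/1853 - 48285/877 = -143133104/1625081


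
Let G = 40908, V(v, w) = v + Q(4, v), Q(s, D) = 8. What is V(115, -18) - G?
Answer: -40785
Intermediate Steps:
V(v, w) = 8 + v (V(v, w) = v + 8 = 8 + v)
V(115, -18) - G = (8 + 115) - 1*40908 = 123 - 40908 = -40785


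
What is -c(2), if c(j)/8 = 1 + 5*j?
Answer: -88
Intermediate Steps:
c(j) = 8 + 40*j (c(j) = 8*(1 + 5*j) = 8 + 40*j)
-c(2) = -(8 + 40*2) = -(8 + 80) = -1*88 = -88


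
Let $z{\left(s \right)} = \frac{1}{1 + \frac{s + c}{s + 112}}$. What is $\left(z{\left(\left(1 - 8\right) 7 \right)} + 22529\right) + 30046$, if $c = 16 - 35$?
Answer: $\frac{262812}{5} \approx 52562.0$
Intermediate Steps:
$c = -19$
$z{\left(s \right)} = \frac{1}{1 + \frac{-19 + s}{112 + s}}$ ($z{\left(s \right)} = \frac{1}{1 + \frac{s - 19}{s + 112}} = \frac{1}{1 + \frac{-19 + s}{112 + s}}$)
$\left(z{\left(\left(1 - 8\right) 7 \right)} + 22529\right) + 30046 = \left(\frac{112 + \left(1 - 8\right) 7}{93 + 2 \left(1 - 8\right) 7} + 22529\right) + 30046 = \left(\frac{112 - 49}{93 + 2 \left(\left(-7\right) 7\right)} + 22529\right) + 30046 = \left(\frac{112 - 49}{93 + 2 \left(-49\right)} + 22529\right) + 30046 = \left(\frac{1}{93 - 98} \cdot 63 + 22529\right) + 30046 = \left(\frac{1}{-5} \cdot 63 + 22529\right) + 30046 = \left(\left(- \frac{1}{5}\right) 63 + 22529\right) + 30046 = \left(- \frac{63}{5} + 22529\right) + 30046 = \frac{112582}{5} + 30046 = \frac{262812}{5}$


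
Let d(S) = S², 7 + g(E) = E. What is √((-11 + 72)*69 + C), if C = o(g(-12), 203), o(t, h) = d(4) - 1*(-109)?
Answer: √4334 ≈ 65.833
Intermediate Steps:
g(E) = -7 + E
o(t, h) = 125 (o(t, h) = 4² - 1*(-109) = 16 + 109 = 125)
C = 125
√((-11 + 72)*69 + C) = √((-11 + 72)*69 + 125) = √(61*69 + 125) = √(4209 + 125) = √4334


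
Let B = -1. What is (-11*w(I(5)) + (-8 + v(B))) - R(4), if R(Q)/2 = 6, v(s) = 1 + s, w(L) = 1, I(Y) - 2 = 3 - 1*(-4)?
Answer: -31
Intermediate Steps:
I(Y) = 9 (I(Y) = 2 + (3 - 1*(-4)) = 2 + (3 + 4) = 2 + 7 = 9)
R(Q) = 12 (R(Q) = 2*6 = 12)
(-11*w(I(5)) + (-8 + v(B))) - R(4) = (-11*1 + (-8 + (1 - 1))) - 1*12 = (-11 + (-8 + 0)) - 12 = (-11 - 8) - 12 = -19 - 12 = -31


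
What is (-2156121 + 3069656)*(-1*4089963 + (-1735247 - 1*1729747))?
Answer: -6901717642995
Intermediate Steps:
(-2156121 + 3069656)*(-1*4089963 + (-1735247 - 1*1729747)) = 913535*(-4089963 + (-1735247 - 1729747)) = 913535*(-4089963 - 3464994) = 913535*(-7554957) = -6901717642995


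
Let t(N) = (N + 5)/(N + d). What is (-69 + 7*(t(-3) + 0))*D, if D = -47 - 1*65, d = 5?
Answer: 6944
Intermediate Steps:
t(N) = 1 (t(N) = (N + 5)/(N + 5) = (5 + N)/(5 + N) = 1)
D = -112 (D = -47 - 65 = -112)
(-69 + 7*(t(-3) + 0))*D = (-69 + 7*(1 + 0))*(-112) = (-69 + 7*1)*(-112) = (-69 + 7)*(-112) = -62*(-112) = 6944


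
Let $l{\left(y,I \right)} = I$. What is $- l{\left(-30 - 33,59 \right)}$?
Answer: $-59$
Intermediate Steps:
$- l{\left(-30 - 33,59 \right)} = \left(-1\right) 59 = -59$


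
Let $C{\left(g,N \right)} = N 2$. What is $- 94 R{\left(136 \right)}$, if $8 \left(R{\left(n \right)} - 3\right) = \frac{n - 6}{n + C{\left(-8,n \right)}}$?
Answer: $- \frac{233167}{816} \approx -285.74$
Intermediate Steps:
$C{\left(g,N \right)} = 2 N$
$R{\left(n \right)} = 3 + \frac{-6 + n}{24 n}$ ($R{\left(n \right)} = 3 + \frac{\left(n - 6\right) \frac{1}{n + 2 n}}{8} = 3 + \frac{\left(-6 + n\right) \frac{1}{3 n}}{8} = 3 + \frac{\frac{1}{3} \frac{1}{n} \left(-6 + n\right)}{8} = 3 + \frac{-6 + n}{24 n}$)
$- 94 R{\left(136 \right)} = - 94 \frac{-6 + 73 \cdot 136}{24 \cdot 136} = - 94 \cdot \frac{1}{24} \cdot \frac{1}{136} \left(-6 + 9928\right) = - 94 \cdot \frac{1}{24} \cdot \frac{1}{136} \cdot 9922 = \left(-94\right) \frac{4961}{1632} = - \frac{233167}{816}$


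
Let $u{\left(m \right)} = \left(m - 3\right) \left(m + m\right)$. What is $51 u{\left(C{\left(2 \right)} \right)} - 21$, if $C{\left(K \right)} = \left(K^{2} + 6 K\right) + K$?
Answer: $27519$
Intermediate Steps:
$C{\left(K \right)} = K^{2} + 7 K$
$u{\left(m \right)} = 2 m \left(-3 + m\right)$ ($u{\left(m \right)} = \left(-3 + m\right) 2 m = 2 m \left(-3 + m\right)$)
$51 u{\left(C{\left(2 \right)} \right)} - 21 = 51 \cdot 2 \cdot 2 \left(7 + 2\right) \left(-3 + 2 \left(7 + 2\right)\right) - 21 = 51 \cdot 2 \cdot 2 \cdot 9 \left(-3 + 2 \cdot 9\right) - 21 = 51 \cdot 2 \cdot 18 \left(-3 + 18\right) - 21 = 51 \cdot 2 \cdot 18 \cdot 15 - 21 = 51 \cdot 540 - 21 = 27540 - 21 = 27519$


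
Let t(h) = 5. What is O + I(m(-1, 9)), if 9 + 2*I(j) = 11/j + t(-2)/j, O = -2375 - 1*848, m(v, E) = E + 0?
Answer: -58079/18 ≈ -3226.6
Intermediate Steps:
m(v, E) = E
O = -3223 (O = -2375 - 848 = -3223)
I(j) = -9/2 + 8/j (I(j) = -9/2 + (11/j + 5/j)/2 = -9/2 + (16/j)/2 = -9/2 + 8/j)
O + I(m(-1, 9)) = -3223 + (-9/2 + 8/9) = -3223 - 65/18 = -58079/18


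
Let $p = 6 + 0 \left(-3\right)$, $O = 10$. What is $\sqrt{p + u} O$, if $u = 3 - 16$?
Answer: $10 i \sqrt{7} \approx 26.458 i$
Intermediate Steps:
$u = -13$
$p = 6$ ($p = 6 + 0 = 6$)
$\sqrt{p + u} O = \sqrt{6 - 13} \cdot 10 = \sqrt{-7} \cdot 10 = i \sqrt{7} \cdot 10 = 10 i \sqrt{7}$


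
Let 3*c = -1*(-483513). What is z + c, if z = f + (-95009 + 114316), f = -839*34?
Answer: 151952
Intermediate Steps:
f = -28526
c = 161171 (c = (-1*(-483513))/3 = (1/3)*483513 = 161171)
z = -9219 (z = -28526 + (-95009 + 114316) = -28526 + 19307 = -9219)
z + c = -9219 + 161171 = 151952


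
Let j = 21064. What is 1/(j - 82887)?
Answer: -1/61823 ≈ -1.6175e-5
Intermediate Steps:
1/(j - 82887) = 1/(21064 - 82887) = 1/(-61823) = -1/61823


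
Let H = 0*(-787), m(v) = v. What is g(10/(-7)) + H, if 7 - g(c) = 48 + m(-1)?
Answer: -40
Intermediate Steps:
H = 0
g(c) = -40 (g(c) = 7 - (48 - 1) = 7 - 1*47 = 7 - 47 = -40)
g(10/(-7)) + H = -40 + 0 = -40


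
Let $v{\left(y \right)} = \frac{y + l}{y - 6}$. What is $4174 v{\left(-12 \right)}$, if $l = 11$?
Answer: $\frac{2087}{9} \approx 231.89$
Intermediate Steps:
$v{\left(y \right)} = \frac{11 + y}{-6 + y}$ ($v{\left(y \right)} = \frac{y + 11}{y - 6} = \frac{11 + y}{-6 + y}$)
$4174 v{\left(-12 \right)} = 4174 \frac{11 - 12}{-6 - 12} = 4174 \frac{1}{-18} \left(-1\right) = 4174 \left(\left(- \frac{1}{18}\right) \left(-1\right)\right) = 4174 \cdot \frac{1}{18} = \frac{2087}{9}$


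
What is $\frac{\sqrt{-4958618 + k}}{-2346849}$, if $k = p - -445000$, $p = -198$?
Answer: $- \frac{2 i \sqrt{1128454}}{2346849} \approx - 0.00090529 i$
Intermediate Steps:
$k = 444802$ ($k = -198 - -445000 = -198 + 445000 = 444802$)
$\frac{\sqrt{-4958618 + k}}{-2346849} = \frac{\sqrt{-4958618 + 444802}}{-2346849} = \sqrt{-4513816} \left(- \frac{1}{2346849}\right) = 2 i \sqrt{1128454} \left(- \frac{1}{2346849}\right) = - \frac{2 i \sqrt{1128454}}{2346849}$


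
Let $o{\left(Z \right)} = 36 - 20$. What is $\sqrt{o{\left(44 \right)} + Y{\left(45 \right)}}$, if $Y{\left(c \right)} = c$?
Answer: $\sqrt{61} \approx 7.8102$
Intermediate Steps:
$o{\left(Z \right)} = 16$
$\sqrt{o{\left(44 \right)} + Y{\left(45 \right)}} = \sqrt{16 + 45} = \sqrt{61}$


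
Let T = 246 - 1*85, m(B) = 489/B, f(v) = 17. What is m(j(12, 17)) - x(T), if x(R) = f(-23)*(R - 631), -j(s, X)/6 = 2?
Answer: 31797/4 ≈ 7949.3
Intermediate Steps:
j(s, X) = -12 (j(s, X) = -6*2 = -12)
T = 161 (T = 246 - 85 = 161)
x(R) = -10727 + 17*R (x(R) = 17*(R - 631) = 17*(-631 + R) = -10727 + 17*R)
m(j(12, 17)) - x(T) = 489/(-12) - (-10727 + 17*161) = 489*(-1/12) - (-10727 + 2737) = -163/4 - 1*(-7990) = -163/4 + 7990 = 31797/4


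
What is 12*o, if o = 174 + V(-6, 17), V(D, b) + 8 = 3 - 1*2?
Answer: 2004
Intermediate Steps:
V(D, b) = -7 (V(D, b) = -8 + (3 - 1*2) = -8 + (3 - 2) = -8 + 1 = -7)
o = 167 (o = 174 - 7 = 167)
12*o = 12*167 = 2004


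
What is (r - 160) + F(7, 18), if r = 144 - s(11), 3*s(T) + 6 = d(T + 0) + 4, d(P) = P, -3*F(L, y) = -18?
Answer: -13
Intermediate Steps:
F(L, y) = 6 (F(L, y) = -⅓*(-18) = 6)
s(T) = -⅔ + T/3 (s(T) = -2 + ((T + 0) + 4)/3 = -2 + (T + 4)/3 = -2 + (4 + T)/3 = -2 + (4/3 + T/3) = -⅔ + T/3)
r = 141 (r = 144 - (-⅔ + (⅓)*11) = 144 - (-⅔ + 11/3) = 144 - 1*3 = 144 - 3 = 141)
(r - 160) + F(7, 18) = (141 - 160) + 6 = -19 + 6 = -13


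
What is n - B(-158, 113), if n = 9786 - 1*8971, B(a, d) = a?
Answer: 973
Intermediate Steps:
n = 815 (n = 9786 - 8971 = 815)
n - B(-158, 113) = 815 - 1*(-158) = 815 + 158 = 973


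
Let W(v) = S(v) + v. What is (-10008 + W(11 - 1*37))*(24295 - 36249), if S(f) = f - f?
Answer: 119946436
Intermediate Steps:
S(f) = 0
W(v) = v (W(v) = 0 + v = v)
(-10008 + W(11 - 1*37))*(24295 - 36249) = (-10008 + (11 - 1*37))*(24295 - 36249) = (-10008 + (11 - 37))*(-11954) = (-10008 - 26)*(-11954) = -10034*(-11954) = 119946436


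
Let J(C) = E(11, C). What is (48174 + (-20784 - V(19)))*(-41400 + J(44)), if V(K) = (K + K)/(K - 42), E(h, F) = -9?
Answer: -26088001272/23 ≈ -1.1343e+9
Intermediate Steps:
J(C) = -9
V(K) = 2*K/(-42 + K) (V(K) = (2*K)/(-42 + K) = 2*K/(-42 + K))
(48174 + (-20784 - V(19)))*(-41400 + J(44)) = (48174 + (-20784 - 2*19/(-42 + 19)))*(-41400 - 9) = (48174 + (-20784 - 2*19/(-23)))*(-41409) = (48174 + (-20784 - 2*19*(-1)/23))*(-41409) = (48174 + (-20784 - 1*(-38/23)))*(-41409) = (48174 + (-20784 + 38/23))*(-41409) = (48174 - 477994/23)*(-41409) = (630008/23)*(-41409) = -26088001272/23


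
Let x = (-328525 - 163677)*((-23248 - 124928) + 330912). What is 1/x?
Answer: -1/89943024672 ≈ -1.1118e-11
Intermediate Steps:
x = -89943024672 (x = -492202*(-148176 + 330912) = -492202*182736 = -89943024672)
1/x = 1/(-89943024672) = -1/89943024672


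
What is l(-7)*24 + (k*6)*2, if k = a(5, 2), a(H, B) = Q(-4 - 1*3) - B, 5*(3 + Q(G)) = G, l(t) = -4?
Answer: -864/5 ≈ -172.80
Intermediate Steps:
Q(G) = -3 + G/5
a(H, B) = -22/5 - B (a(H, B) = (-3 + (-4 - 1*3)/5) - B = (-3 + (-4 - 3)/5) - B = (-3 + (1/5)*(-7)) - B = (-3 - 7/5) - B = -22/5 - B)
k = -32/5 (k = -22/5 - 1*2 = -22/5 - 2 = -32/5 ≈ -6.4000)
l(-7)*24 + (k*6)*2 = -4*24 - 32/5*6*2 = -96 - 192/5*2 = -96 - 384/5 = -864/5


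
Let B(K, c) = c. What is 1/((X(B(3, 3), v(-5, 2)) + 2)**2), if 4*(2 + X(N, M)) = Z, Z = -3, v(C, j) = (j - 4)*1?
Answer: 16/9 ≈ 1.7778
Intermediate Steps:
v(C, j) = -4 + j (v(C, j) = (-4 + j)*1 = -4 + j)
X(N, M) = -11/4 (X(N, M) = -2 + (1/4)*(-3) = -2 - 3/4 = -11/4)
1/((X(B(3, 3), v(-5, 2)) + 2)**2) = 1/((-11/4 + 2)**2) = 1/((-3/4)**2) = 1/(9/16) = 16/9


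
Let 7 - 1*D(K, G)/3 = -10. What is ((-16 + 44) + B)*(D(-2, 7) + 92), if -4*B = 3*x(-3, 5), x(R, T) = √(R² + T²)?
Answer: 4004 - 429*√34/4 ≈ 3378.6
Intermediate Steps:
D(K, G) = 51 (D(K, G) = 21 - 3*(-10) = 21 + 30 = 51)
B = -3*√34/4 (B = -3*√((-3)² + 5²)/4 = -3*√(9 + 25)/4 = -3*√34/4 ≈ -4.3732)
((-16 + 44) + B)*(D(-2, 7) + 92) = ((-16 + 44) - 3*√34/4)*(51 + 92) = (28 - 3*√34/4)*143 = 4004 - 429*√34/4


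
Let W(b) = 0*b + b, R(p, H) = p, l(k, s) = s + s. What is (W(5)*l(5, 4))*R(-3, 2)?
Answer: -120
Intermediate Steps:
l(k, s) = 2*s
W(b) = b (W(b) = 0 + b = b)
(W(5)*l(5, 4))*R(-3, 2) = (5*(2*4))*(-3) = (5*8)*(-3) = 40*(-3) = -120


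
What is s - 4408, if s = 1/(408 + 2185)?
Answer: -11429943/2593 ≈ -4408.0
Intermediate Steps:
s = 1/2593 ≈ 0.00038565
s - 4408 = 1/2593 - 4408 = -11429943/2593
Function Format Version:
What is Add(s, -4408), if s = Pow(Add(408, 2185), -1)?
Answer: Rational(-11429943, 2593) ≈ -4408.0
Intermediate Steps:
s = Rational(1, 2593) (s = Pow(2593, -1) = Rational(1, 2593) ≈ 0.00038565)
Add(s, -4408) = Add(Rational(1, 2593), -4408) = Rational(-11429943, 2593)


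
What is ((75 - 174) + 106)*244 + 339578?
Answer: 341286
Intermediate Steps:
((75 - 174) + 106)*244 + 339578 = (-99 + 106)*244 + 339578 = 7*244 + 339578 = 1708 + 339578 = 341286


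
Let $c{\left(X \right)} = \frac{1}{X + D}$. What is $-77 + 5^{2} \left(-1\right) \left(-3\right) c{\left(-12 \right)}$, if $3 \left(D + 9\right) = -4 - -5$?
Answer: $- \frac{4999}{62} \approx -80.629$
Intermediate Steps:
$D = - \frac{26}{3}$ ($D = -9 + \frac{-4 - -5}{3} = -9 + \frac{-4 + 5}{3} = -9 + \frac{1}{3} \cdot 1 = -9 + \frac{1}{3} = - \frac{26}{3} \approx -8.6667$)
$c{\left(X \right)} = \frac{1}{- \frac{26}{3} + X}$ ($c{\left(X \right)} = \frac{1}{X - \frac{26}{3}} = \frac{1}{- \frac{26}{3} + X}$)
$-77 + 5^{2} \left(-1\right) \left(-3\right) c{\left(-12 \right)} = -77 + 5^{2} \left(-1\right) \left(-3\right) \frac{3}{-26 + 3 \left(-12\right)} = -77 + 25 \left(-1\right) \left(-3\right) \frac{3}{-26 - 36} = -77 + \left(-25\right) \left(-3\right) \frac{3}{-62} = -77 + 75 \cdot 3 \left(- \frac{1}{62}\right) = -77 + 75 \left(- \frac{3}{62}\right) = -77 - \frac{225}{62} = - \frac{4999}{62}$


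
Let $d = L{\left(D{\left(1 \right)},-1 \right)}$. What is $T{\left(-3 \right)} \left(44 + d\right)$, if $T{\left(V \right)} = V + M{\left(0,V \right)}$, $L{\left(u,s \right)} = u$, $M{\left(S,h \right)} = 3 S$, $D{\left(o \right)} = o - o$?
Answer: $-132$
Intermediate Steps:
$D{\left(o \right)} = 0$
$d = 0$
$T{\left(V \right)} = V$ ($T{\left(V \right)} = V + 3 \cdot 0 = V + 0 = V$)
$T{\left(-3 \right)} \left(44 + d\right) = - 3 \left(44 + 0\right) = \left(-3\right) 44 = -132$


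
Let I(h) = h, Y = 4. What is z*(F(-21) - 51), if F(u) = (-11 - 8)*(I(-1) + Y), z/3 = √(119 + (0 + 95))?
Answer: -324*√214 ≈ -4739.7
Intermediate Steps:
z = 3*√214 (z = 3*√(119 + (0 + 95)) = 3*√(119 + 95) = 3*√214 ≈ 43.886)
F(u) = -57 (F(u) = (-11 - 8)*(-1 + 4) = -19*3 = -57)
z*(F(-21) - 51) = (3*√214)*(-57 - 51) = (3*√214)*(-108) = -324*√214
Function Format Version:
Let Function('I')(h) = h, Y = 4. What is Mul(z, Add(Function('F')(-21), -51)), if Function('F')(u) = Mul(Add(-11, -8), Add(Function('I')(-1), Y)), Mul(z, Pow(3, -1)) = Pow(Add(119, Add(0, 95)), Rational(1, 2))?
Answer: Mul(-324, Pow(214, Rational(1, 2))) ≈ -4739.7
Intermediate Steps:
z = Mul(3, Pow(214, Rational(1, 2))) (z = Mul(3, Pow(Add(119, Add(0, 95)), Rational(1, 2))) = Mul(3, Pow(Add(119, 95), Rational(1, 2))) = Mul(3, Pow(214, Rational(1, 2))) ≈ 43.886)
Function('F')(u) = -57 (Function('F')(u) = Mul(Add(-11, -8), Add(-1, 4)) = Mul(-19, 3) = -57)
Mul(z, Add(Function('F')(-21), -51)) = Mul(Mul(3, Pow(214, Rational(1, 2))), Add(-57, -51)) = Mul(Mul(3, Pow(214, Rational(1, 2))), -108) = Mul(-324, Pow(214, Rational(1, 2)))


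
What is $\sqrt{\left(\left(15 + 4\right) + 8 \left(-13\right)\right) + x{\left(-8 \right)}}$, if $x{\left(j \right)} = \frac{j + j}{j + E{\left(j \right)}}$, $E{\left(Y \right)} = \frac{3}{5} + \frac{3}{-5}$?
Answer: $i \sqrt{83} \approx 9.1104 i$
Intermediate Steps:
$E{\left(Y \right)} = 0$ ($E{\left(Y \right)} = 3 \cdot \frac{1}{5} + 3 \left(- \frac{1}{5}\right) = \frac{3}{5} - \frac{3}{5} = 0$)
$x{\left(j \right)} = 2$ ($x{\left(j \right)} = \frac{j + j}{j + 0} = \frac{2 j}{j} = 2$)
$\sqrt{\left(\left(15 + 4\right) + 8 \left(-13\right)\right) + x{\left(-8 \right)}} = \sqrt{\left(\left(15 + 4\right) + 8 \left(-13\right)\right) + 2} = \sqrt{\left(19 - 104\right) + 2} = \sqrt{-85 + 2} = \sqrt{-83} = i \sqrt{83}$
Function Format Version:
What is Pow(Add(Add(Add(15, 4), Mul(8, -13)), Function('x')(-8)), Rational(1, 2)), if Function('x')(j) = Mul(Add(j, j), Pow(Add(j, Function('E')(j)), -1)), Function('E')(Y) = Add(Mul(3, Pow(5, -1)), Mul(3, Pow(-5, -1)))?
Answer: Mul(I, Pow(83, Rational(1, 2))) ≈ Mul(9.1104, I)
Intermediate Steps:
Function('E')(Y) = 0 (Function('E')(Y) = Add(Mul(3, Rational(1, 5)), Mul(3, Rational(-1, 5))) = Add(Rational(3, 5), Rational(-3, 5)) = 0)
Function('x')(j) = 2 (Function('x')(j) = Mul(Add(j, j), Pow(Add(j, 0), -1)) = Mul(Mul(2, j), Pow(j, -1)) = 2)
Pow(Add(Add(Add(15, 4), Mul(8, -13)), Function('x')(-8)), Rational(1, 2)) = Pow(Add(Add(Add(15, 4), Mul(8, -13)), 2), Rational(1, 2)) = Pow(Add(Add(19, -104), 2), Rational(1, 2)) = Pow(Add(-85, 2), Rational(1, 2)) = Pow(-83, Rational(1, 2)) = Mul(I, Pow(83, Rational(1, 2)))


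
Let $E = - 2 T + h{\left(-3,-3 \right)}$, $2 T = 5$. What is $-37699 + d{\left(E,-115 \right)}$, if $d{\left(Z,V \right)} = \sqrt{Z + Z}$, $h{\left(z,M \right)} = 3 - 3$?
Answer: $-37699 + i \sqrt{10} \approx -37699.0 + 3.1623 i$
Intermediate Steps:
$h{\left(z,M \right)} = 0$ ($h{\left(z,M \right)} = 3 - 3 = 0$)
$T = \frac{5}{2}$ ($T = \frac{1}{2} \cdot 5 = \frac{5}{2} \approx 2.5$)
$E = -5$ ($E = \left(-2\right) \frac{5}{2} + 0 = -5 + 0 = -5$)
$d{\left(Z,V \right)} = \sqrt{2} \sqrt{Z}$ ($d{\left(Z,V \right)} = \sqrt{2 Z} = \sqrt{2} \sqrt{Z}$)
$-37699 + d{\left(E,-115 \right)} = -37699 + \sqrt{2} \sqrt{-5} = -37699 + \sqrt{2} i \sqrt{5} = -37699 + i \sqrt{10}$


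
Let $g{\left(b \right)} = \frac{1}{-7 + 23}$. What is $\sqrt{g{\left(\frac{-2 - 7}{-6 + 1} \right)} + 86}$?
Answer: $\frac{9 \sqrt{17}}{4} \approx 9.277$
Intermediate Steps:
$g{\left(b \right)} = \frac{1}{16}$
$\sqrt{g{\left(\frac{-2 - 7}{-6 + 1} \right)} + 86} = \sqrt{\frac{1}{16} + 86} = \sqrt{\frac{1377}{16}} = \frac{9 \sqrt{17}}{4}$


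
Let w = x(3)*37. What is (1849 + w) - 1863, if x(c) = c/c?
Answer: 23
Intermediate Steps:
x(c) = 1
w = 37 (w = 1*37 = 37)
(1849 + w) - 1863 = (1849 + 37) - 1863 = 1886 - 1863 = 23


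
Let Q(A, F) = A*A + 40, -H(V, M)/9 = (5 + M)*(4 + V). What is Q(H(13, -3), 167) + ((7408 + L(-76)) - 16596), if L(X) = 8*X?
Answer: 83880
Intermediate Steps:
H(V, M) = -9*(4 + V)*(5 + M) (H(V, M) = -9*(5 + M)*(4 + V) = -9*(4 + V)*(5 + M))
Q(A, F) = 40 + A**2 (Q(A, F) = A**2 + 40 = 40 + A**2)
Q(H(13, -3), 167) + ((7408 + L(-76)) - 16596) = (40 + (-180 - 45*13 - 36*(-3) - 9*(-3)*13)**2) + ((7408 + 8*(-76)) - 16596) = (40 + (-180 - 585 + 108 + 351)**2) + ((7408 - 608) - 16596) = (40 + (-306)**2) + (6800 - 16596) = (40 + 93636) - 9796 = 93676 - 9796 = 83880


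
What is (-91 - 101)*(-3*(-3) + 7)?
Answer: -3072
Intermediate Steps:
(-91 - 101)*(-3*(-3) + 7) = -192*(9 + 7) = -192*16 = -3072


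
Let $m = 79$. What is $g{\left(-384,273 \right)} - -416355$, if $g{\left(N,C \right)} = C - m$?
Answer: $416549$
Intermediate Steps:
$g{\left(N,C \right)} = -79 + C$ ($g{\left(N,C \right)} = C - 79 = -79 + C$)
$g{\left(-384,273 \right)} - -416355 = \left(-79 + 273\right) - -416355 = 194 + 416355 = 416549$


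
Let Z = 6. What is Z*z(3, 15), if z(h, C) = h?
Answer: 18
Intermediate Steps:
Z*z(3, 15) = 6*3 = 18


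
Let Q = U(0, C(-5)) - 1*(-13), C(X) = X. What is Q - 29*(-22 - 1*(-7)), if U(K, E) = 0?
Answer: 448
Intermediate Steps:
Q = 13 (Q = 0 - 1*(-13) = 0 + 13 = 13)
Q - 29*(-22 - 1*(-7)) = 13 - 29*(-22 - 1*(-7)) = 13 - 29*(-22 + 7) = 13 - 29*(-15) = 13 + 435 = 448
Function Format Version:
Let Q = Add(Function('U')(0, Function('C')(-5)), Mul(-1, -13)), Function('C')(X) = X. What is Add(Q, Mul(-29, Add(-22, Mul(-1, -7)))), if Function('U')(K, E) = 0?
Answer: 448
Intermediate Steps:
Q = 13 (Q = Add(0, Mul(-1, -13)) = Add(0, 13) = 13)
Add(Q, Mul(-29, Add(-22, Mul(-1, -7)))) = Add(13, Mul(-29, Add(-22, Mul(-1, -7)))) = Add(13, Mul(-29, Add(-22, 7))) = Add(13, Mul(-29, -15)) = Add(13, 435) = 448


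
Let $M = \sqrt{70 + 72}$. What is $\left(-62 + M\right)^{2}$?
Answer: $\left(62 - \sqrt{142}\right)^{2} \approx 2508.4$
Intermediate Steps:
$M = \sqrt{142} \approx 11.916$
$\left(-62 + M\right)^{2} = \left(-62 + \sqrt{142}\right)^{2}$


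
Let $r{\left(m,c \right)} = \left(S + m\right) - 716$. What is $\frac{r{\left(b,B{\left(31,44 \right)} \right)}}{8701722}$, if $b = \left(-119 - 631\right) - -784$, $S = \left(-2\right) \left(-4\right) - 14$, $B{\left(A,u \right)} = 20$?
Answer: $- \frac{344}{4350861} \approx -7.9065 \cdot 10^{-5}$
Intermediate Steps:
$S = -6$ ($S = 8 - 14 = -6$)
$b = 34$ ($b = \left(-119 - 631\right) + 784 = -750 + 784 = 34$)
$r{\left(m,c \right)} = -722 + m$ ($r{\left(m,c \right)} = \left(-6 + m\right) - 716 = -722 + m$)
$\frac{r{\left(b,B{\left(31,44 \right)} \right)}}{8701722} = \frac{-722 + 34}{8701722} = \left(-688\right) \frac{1}{8701722} = - \frac{344}{4350861}$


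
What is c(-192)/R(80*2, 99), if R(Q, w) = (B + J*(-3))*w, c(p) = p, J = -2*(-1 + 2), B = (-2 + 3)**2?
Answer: -64/231 ≈ -0.27706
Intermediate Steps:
B = 1 (B = 1**2 = 1)
J = -2 (J = -2*1 = -2)
R(Q, w) = 7*w (R(Q, w) = (1 - 2*(-3))*w = (1 + 6)*w = 7*w)
c(-192)/R(80*2, 99) = -192/(7*99) = -192/693 = -192*1/693 = -64/231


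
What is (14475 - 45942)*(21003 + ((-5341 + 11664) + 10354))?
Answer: -1185676560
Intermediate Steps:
(14475 - 45942)*(21003 + ((-5341 + 11664) + 10354)) = -31467*(21003 + (6323 + 10354)) = -31467*(21003 + 16677) = -31467*37680 = -1185676560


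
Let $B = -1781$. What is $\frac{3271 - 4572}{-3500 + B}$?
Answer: $\frac{1301}{5281} \approx 0.24635$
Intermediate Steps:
$\frac{3271 - 4572}{-3500 + B} = \frac{3271 - 4572}{-3500 - 1781} = - \frac{1301}{-5281} = \left(-1301\right) \left(- \frac{1}{5281}\right) = \frac{1301}{5281}$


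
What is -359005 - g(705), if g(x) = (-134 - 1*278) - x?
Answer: -357888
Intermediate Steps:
g(x) = -412 - x (g(x) = (-134 - 278) - x = -412 - x)
-359005 - g(705) = -359005 - (-412 - 1*705) = -359005 - (-412 - 705) = -359005 - 1*(-1117) = -359005 + 1117 = -357888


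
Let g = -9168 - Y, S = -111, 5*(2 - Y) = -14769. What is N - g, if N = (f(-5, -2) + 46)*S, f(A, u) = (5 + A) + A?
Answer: 37864/5 ≈ 7572.8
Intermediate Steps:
Y = 14779/5 (Y = 2 - ⅕*(-14769) = 2 + 14769/5 = 14779/5 ≈ 2955.8)
f(A, u) = 5 + 2*A
N = -4551 (N = ((5 + 2*(-5)) + 46)*(-111) = ((5 - 10) + 46)*(-111) = (-5 + 46)*(-111) = 41*(-111) = -4551)
g = -60619/5 (g = -9168 - 1*14779/5 = -9168 - 14779/5 = -60619/5 ≈ -12124.)
N - g = -4551 - 1*(-60619/5) = -4551 + 60619/5 = 37864/5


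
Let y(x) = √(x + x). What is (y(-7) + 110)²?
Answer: (110 + I*√14)² ≈ 12086.0 + 823.17*I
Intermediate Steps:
y(x) = √2*√x (y(x) = √(2*x) = √2*√x)
(y(-7) + 110)² = (√2*√(-7) + 110)² = (√2*(I*√7) + 110)² = (I*√14 + 110)² = (110 + I*√14)²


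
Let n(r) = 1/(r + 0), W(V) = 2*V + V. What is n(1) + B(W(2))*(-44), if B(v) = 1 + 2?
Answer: -131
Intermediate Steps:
W(V) = 3*V
B(v) = 3
n(r) = 1/r
n(1) + B(W(2))*(-44) = 1/1 + 3*(-44) = 1 - 132 = -131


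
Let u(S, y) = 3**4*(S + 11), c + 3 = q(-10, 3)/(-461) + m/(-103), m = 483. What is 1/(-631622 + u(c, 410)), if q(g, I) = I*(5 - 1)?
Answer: -47483/29978674261 ≈ -1.5839e-6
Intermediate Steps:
q(g, I) = 4*I (q(g, I) = I*4 = 4*I)
c = -366348/47483 (c = -3 + ((4*3)/(-461) + 483/(-103)) = -3 + (12*(-1/461) + 483*(-1/103)) = -3 + (-12/461 - 483/103) = -3 - 223899/47483 = -366348/47483 ≈ -7.7153)
u(S, y) = 891 + 81*S (u(S, y) = 81*(11 + S) = 891 + 81*S)
1/(-631622 + u(c, 410)) = 1/(-631622 + (891 + 81*(-366348/47483))) = 1/(-631622 + (891 - 29674188/47483)) = 1/(-631622 + 12633165/47483) = 1/(-29978674261/47483) = -47483/29978674261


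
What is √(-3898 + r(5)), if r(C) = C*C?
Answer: I*√3873 ≈ 62.233*I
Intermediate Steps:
r(C) = C²
√(-3898 + r(5)) = √(-3898 + 5²) = √(-3898 + 25) = √(-3873) = I*√3873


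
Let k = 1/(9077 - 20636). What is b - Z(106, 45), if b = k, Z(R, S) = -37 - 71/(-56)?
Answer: 23129503/647304 ≈ 35.732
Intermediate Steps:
Z(R, S) = -2001/56 (Z(R, S) = -37 - 71*(-1)/56 = -37 - 1*(-71/56) = -37 + 71/56 = -2001/56)
k = -1/11559 (k = 1/(-11559) = -1/11559 ≈ -8.6513e-5)
b = -1/11559 ≈ -8.6513e-5
b - Z(106, 45) = -1/11559 - 1*(-2001/56) = -1/11559 + 2001/56 = 23129503/647304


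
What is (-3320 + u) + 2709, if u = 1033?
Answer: 422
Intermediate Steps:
(-3320 + u) + 2709 = (-3320 + 1033) + 2709 = -2287 + 2709 = 422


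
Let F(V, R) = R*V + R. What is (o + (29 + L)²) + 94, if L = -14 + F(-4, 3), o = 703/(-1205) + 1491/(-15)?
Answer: 7234/241 ≈ 30.017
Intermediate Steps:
F(V, R) = R + R*V
o = -24096/241 (o = 703*(-1/1205) + 1491*(-1/15) = -703/1205 - 497/5 = -24096/241 ≈ -99.983)
L = -23 (L = -14 + 3*(1 - 4) = -14 + 3*(-3) = -14 - 9 = -23)
(o + (29 + L)²) + 94 = (-24096/241 + (29 - 23)²) + 94 = (-24096/241 + 6²) + 94 = (-24096/241 + 36) + 94 = -15420/241 + 94 = 7234/241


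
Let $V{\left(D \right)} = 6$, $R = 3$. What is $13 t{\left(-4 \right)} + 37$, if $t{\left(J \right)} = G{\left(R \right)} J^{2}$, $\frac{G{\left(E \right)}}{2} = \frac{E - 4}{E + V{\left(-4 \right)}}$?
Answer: $- \frac{83}{9} \approx -9.2222$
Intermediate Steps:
$G{\left(E \right)} = \frac{2 \left(-4 + E\right)}{6 + E}$ ($G{\left(E \right)} = 2 \frac{E - 4}{E + 6} = 2 \frac{-4 + E}{6 + E} = \frac{2 \left(-4 + E\right)}{6 + E}$)
$t{\left(J \right)} = - \frac{2 J^{2}}{9}$ ($t{\left(J \right)} = \frac{2 \left(-4 + 3\right)}{6 + 3} J^{2} = 2 \cdot \frac{1}{9} \left(-1\right) J^{2} = - \frac{2 J^{2}}{9}$)
$13 t{\left(-4 \right)} + 37 = 13 \left(- \frac{2 \left(-4\right)^{2}}{9}\right) + 37 = 13 \left(\left(- \frac{2}{9}\right) 16\right) + 37 = 13 \left(- \frac{32}{9}\right) + 37 = - \frac{416}{9} + 37 = - \frac{83}{9}$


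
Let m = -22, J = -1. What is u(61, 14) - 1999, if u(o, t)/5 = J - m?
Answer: -1894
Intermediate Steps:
u(o, t) = 105 (u(o, t) = 5*(-1 - 1*(-22)) = 5*(-1 + 22) = 5*21 = 105)
u(61, 14) - 1999 = 105 - 1999 = -1894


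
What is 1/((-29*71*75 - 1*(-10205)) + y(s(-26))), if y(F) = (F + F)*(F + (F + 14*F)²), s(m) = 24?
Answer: 1/6077732 ≈ 1.6454e-7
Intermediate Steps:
y(F) = 2*F*(F + 225*F²) (y(F) = (2*F)*(F + (15*F)²) = (2*F)*(F + 225*F²) = 2*F*(F + 225*F²))
1/((-29*71*75 - 1*(-10205)) + y(s(-26))) = 1/((-29*71*75 - 1*(-10205)) + 24²*(2 + 450*24)) = 1/((-2059*75 + 10205) + 576*(2 + 10800)) = 1/((-154425 + 10205) + 576*10802) = 1/(-144220 + 6221952) = 1/6077732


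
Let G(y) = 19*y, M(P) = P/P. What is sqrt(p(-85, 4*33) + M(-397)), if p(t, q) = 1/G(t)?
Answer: sqrt(2606610)/1615 ≈ 0.99969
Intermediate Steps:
M(P) = 1
p(t, q) = 1/(19*t)
sqrt(p(-85, 4*33) + M(-397)) = sqrt((1/19)/(-85) + 1) = sqrt((1/19)*(-1/85) + 1) = sqrt(-1/1615 + 1) = sqrt(1614/1615) = sqrt(2606610)/1615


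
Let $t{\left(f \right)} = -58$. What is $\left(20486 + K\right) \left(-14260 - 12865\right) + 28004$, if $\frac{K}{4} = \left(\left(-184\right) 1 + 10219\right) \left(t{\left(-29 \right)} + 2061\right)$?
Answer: $-2181417047246$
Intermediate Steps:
$K = 80400420$ ($K = 4 \left(\left(-184\right) 1 + 10219\right) \left(-58 + 2061\right) = 4 \left(-184 + 10219\right) 2003 = 4 \cdot 10035 \cdot 2003 = 4 \cdot 20100105 = 80400420$)
$\left(20486 + K\right) \left(-14260 - 12865\right) + 28004 = \left(20486 + 80400420\right) \left(-14260 - 12865\right) + 28004 = 80420906 \left(-27125\right) + 28004 = -2181417075250 + 28004 = -2181417047246$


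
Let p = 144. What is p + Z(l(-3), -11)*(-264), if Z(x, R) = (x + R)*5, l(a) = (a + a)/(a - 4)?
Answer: 94728/7 ≈ 13533.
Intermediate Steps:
l(a) = 2*a/(-4 + a) (l(a) = (2*a)/(-4 + a) = 2*a/(-4 + a))
Z(x, R) = 5*R + 5*x (Z(x, R) = (R + x)*5 = 5*R + 5*x)
p + Z(l(-3), -11)*(-264) = 144 + (5*(-11) + 5*(2*(-3)/(-4 - 3)))*(-264) = 144 + (-55 + 5*(2*(-3)/(-7)))*(-264) = 144 + (-55 + 5*(2*(-3)*(-⅐)))*(-264) = 144 + (-55 + 5*(6/7))*(-264) = 144 + (-55 + 30/7)*(-264) = 144 - 355/7*(-264) = 144 + 93720/7 = 94728/7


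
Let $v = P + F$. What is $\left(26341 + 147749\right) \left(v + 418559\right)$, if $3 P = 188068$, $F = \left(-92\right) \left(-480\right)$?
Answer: $91468336750$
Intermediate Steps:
$F = 44160$
$P = \frac{188068}{3}$ ($P = \frac{1}{3} \cdot 188068 = \frac{188068}{3} \approx 62689.0$)
$v = \frac{320548}{3}$ ($v = \frac{188068}{3} + 44160 = \frac{320548}{3} \approx 1.0685 \cdot 10^{5}$)
$\left(26341 + 147749\right) \left(v + 418559\right) = \left(26341 + 147749\right) \left(\frac{320548}{3} + 418559\right) = 174090 \cdot \frac{1576225}{3} = 91468336750$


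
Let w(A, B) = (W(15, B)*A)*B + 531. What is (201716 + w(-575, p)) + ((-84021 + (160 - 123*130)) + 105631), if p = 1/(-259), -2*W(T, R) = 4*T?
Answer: 53861743/259 ≈ 2.0796e+5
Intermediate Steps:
W(T, R) = -2*T
p = -1/259 ≈ -0.0038610
w(A, B) = 531 - 30*A*B (w(A, B) = ((-2*15)*A)*B + 531 = (-30*A)*B + 531 = -30*A*B + 531 = 531 - 30*A*B)
(201716 + w(-575, p)) + ((-84021 + (160 - 123*130)) + 105631) = (201716 + (531 - 30*(-575)*(-1/259))) + ((-84021 + (160 - 123*130)) + 105631) = (201716 + (531 - 17250/259)) + ((-84021 + (160 - 15990)) + 105631) = (201716 + 120279/259) + ((-84021 - 15830) + 105631) = 52364723/259 + (-99851 + 105631) = 52364723/259 + 5780 = 53861743/259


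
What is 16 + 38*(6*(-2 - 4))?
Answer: -1352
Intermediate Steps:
16 + 38*(6*(-2 - 4)) = 16 + 38*(6*(-6)) = 16 + 38*(-36) = 16 - 1368 = -1352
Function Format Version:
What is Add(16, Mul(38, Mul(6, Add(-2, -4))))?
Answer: -1352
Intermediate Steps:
Add(16, Mul(38, Mul(6, Add(-2, -4)))) = Add(16, Mul(38, Mul(6, -6))) = Add(16, Mul(38, -36)) = Add(16, -1368) = -1352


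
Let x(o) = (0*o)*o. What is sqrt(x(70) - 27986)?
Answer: I*sqrt(27986) ≈ 167.29*I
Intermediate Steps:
x(o) = 0 (x(o) = 0*o = 0)
sqrt(x(70) - 27986) = sqrt(0 - 27986) = sqrt(-27986) = I*sqrt(27986)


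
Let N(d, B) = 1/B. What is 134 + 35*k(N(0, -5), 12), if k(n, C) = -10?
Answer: -216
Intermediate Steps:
134 + 35*k(N(0, -5), 12) = 134 + 35*(-10) = 134 - 350 = -216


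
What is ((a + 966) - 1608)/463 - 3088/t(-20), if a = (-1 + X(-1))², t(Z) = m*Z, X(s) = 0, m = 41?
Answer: 226031/94915 ≈ 2.3814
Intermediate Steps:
t(Z) = 41*Z
a = 1 (a = (-1 + 0)² = (-1)² = 1)
((a + 966) - 1608)/463 - 3088/t(-20) = ((1 + 966) - 1608)/463 - 3088/(41*(-20)) = (967 - 1608)*(1/463) - 3088/(-820) = -641*1/463 - 3088*(-1/820) = -641/463 + 772/205 = 226031/94915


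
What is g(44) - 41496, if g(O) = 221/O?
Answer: -1825603/44 ≈ -41491.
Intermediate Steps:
g(44) - 41496 = 221/44 - 41496 = -1825603/44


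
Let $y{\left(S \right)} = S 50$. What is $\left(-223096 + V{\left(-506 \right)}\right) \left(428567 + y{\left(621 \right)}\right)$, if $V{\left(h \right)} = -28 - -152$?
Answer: $-102481721724$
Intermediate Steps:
$V{\left(h \right)} = 124$ ($V{\left(h \right)} = -28 + 152 = 124$)
$y{\left(S \right)} = 50 S$
$\left(-223096 + V{\left(-506 \right)}\right) \left(428567 + y{\left(621 \right)}\right) = \left(-223096 + 124\right) \left(428567 + 50 \cdot 621\right) = - 222972 \left(428567 + 31050\right) = \left(-222972\right) 459617 = -102481721724$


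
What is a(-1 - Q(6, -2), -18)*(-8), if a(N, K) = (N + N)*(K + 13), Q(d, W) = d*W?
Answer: 880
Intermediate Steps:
Q(d, W) = W*d
a(N, K) = 2*N*(13 + K) (a(N, K) = (2*N)*(13 + K) = 2*N*(13 + K))
a(-1 - Q(6, -2), -18)*(-8) = (2*(-1 - (-2)*6)*(13 - 18))*(-8) = (2*(-1 - 1*(-12))*(-5))*(-8) = (2*(-1 + 12)*(-5))*(-8) = (2*11*(-5))*(-8) = -110*(-8) = 880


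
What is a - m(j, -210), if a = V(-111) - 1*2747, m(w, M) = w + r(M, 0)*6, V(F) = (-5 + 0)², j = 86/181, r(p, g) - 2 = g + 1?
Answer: -496026/181 ≈ -2740.5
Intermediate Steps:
r(p, g) = 3 + g (r(p, g) = 2 + (g + 1) = 2 + (1 + g) = 3 + g)
j = 86/181 (j = 86*(1/181) = 86/181 ≈ 0.47514)
V(F) = 25 (V(F) = (-5)² = 25)
m(w, M) = 18 + w (m(w, M) = w + (3 + 0)*6 = w + 3*6 = w + 18 = 18 + w)
a = -2722 (a = 25 - 1*2747 = 25 - 2747 = -2722)
a - m(j, -210) = -2722 - (18 + 86/181) = -2722 - 1*3344/181 = -2722 - 3344/181 = -496026/181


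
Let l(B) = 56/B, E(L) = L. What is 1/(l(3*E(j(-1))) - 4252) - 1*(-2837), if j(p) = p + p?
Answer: 36268205/12784 ≈ 2837.0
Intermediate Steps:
j(p) = 2*p
1/(l(3*E(j(-1))) - 4252) - 1*(-2837) = 1/(56/((3*(2*(-1)))) - 4252) - 1*(-2837) = 1/(56/((3*(-2))) - 4252) + 2837 = 1/(56/(-6) - 4252) + 2837 = 1/(56*(-⅙) - 4252) + 2837 = 1/(-28/3 - 4252) + 2837 = 1/(-12784/3) + 2837 = -3/12784 + 2837 = 36268205/12784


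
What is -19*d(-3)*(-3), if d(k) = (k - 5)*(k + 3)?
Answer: 0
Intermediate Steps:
d(k) = (-5 + k)*(3 + k)
-19*d(-3)*(-3) = -19*(-15 + (-3)² - 2*(-3))*(-3) = -19*(-15 + 9 + 6)*(-3) = -19*0*(-3) = 0*(-3) = 0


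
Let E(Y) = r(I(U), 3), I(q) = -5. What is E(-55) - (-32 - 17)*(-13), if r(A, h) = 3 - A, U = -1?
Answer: -629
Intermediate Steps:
E(Y) = 8 (E(Y) = 3 - 1*(-5) = 3 + 5 = 8)
E(-55) - (-32 - 17)*(-13) = 8 - (-32 - 17)*(-13) = 8 - (-49)*(-13) = 8 - 1*637 = 8 - 637 = -629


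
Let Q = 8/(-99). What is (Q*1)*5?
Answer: -40/99 ≈ -0.40404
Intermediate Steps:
Q = -8/99 (Q = 8*(-1/99) = -8/99 ≈ -0.080808)
(Q*1)*5 = -8/99*1*5 = -8/99*5 = -40/99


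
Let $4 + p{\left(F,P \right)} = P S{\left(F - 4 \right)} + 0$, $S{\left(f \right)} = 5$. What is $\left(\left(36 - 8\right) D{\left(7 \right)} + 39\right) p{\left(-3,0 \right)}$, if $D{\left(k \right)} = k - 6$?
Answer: $-268$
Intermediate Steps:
$D{\left(k \right)} = -6 + k$ ($D{\left(k \right)} = k - 6 = -6 + k$)
$p{\left(F,P \right)} = -4 + 5 P$ ($p{\left(F,P \right)} = -4 + \left(P 5 + 0\right) = -4 + \left(5 P + 0\right) = -4 + 5 P$)
$\left(\left(36 - 8\right) D{\left(7 \right)} + 39\right) p{\left(-3,0 \right)} = \left(\left(36 - 8\right) \left(-6 + 7\right) + 39\right) \left(-4 + 5 \cdot 0\right) = \left(\left(36 - 8\right) 1 + 39\right) \left(-4 + 0\right) = \left(28 \cdot 1 + 39\right) \left(-4\right) = \left(28 + 39\right) \left(-4\right) = 67 \left(-4\right) = -268$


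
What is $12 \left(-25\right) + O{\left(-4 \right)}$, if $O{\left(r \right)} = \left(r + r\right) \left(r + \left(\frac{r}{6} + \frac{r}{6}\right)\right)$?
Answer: $- \frac{772}{3} \approx -257.33$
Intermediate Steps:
$O{\left(r \right)} = \frac{8 r^{2}}{3}$ ($O{\left(r \right)} = 2 r \left(r + \left(r \frac{1}{6} + r \frac{1}{6}\right)\right) = 2 r \left(r + \left(\frac{r}{6} + \frac{r}{6}\right)\right) = 2 r \left(r + \frac{r}{3}\right) = 2 r \frac{4 r}{3} = \frac{8 r^{2}}{3}$)
$12 \left(-25\right) + O{\left(-4 \right)} = 12 \left(-25\right) + \frac{8 \left(-4\right)^{2}}{3} = -300 + \frac{8}{3} \cdot 16 = -300 + \frac{128}{3} = - \frac{772}{3}$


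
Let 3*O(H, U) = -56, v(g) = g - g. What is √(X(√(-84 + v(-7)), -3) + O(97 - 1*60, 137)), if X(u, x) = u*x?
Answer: √(-168 - 54*I*√21)/3 ≈ 2.6987 - 5.0941*I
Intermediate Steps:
v(g) = 0
O(H, U) = -56/3 (O(H, U) = (⅓)*(-56) = -56/3)
√(X(√(-84 + v(-7)), -3) + O(97 - 1*60, 137)) = √(√(-84 + 0)*(-3) - 56/3) = √(√(-84)*(-3) - 56/3) = √((2*I*√21)*(-3) - 56/3) = √(-6*I*√21 - 56/3) = √(-56/3 - 6*I*√21)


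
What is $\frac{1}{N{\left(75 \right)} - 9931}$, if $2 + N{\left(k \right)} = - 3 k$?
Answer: $- \frac{1}{10158} \approx -9.8445 \cdot 10^{-5}$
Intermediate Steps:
$N{\left(k \right)} = -2 - 3 k$
$\frac{1}{N{\left(75 \right)} - 9931} = \frac{1}{\left(-2 - 225\right) - 9931} = \frac{1}{-227 - 9931} = \frac{1}{-10158} = - \frac{1}{10158}$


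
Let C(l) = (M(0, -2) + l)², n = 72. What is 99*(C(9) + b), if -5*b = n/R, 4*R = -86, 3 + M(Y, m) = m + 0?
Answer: 354816/215 ≈ 1650.3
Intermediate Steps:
M(Y, m) = -3 + m (M(Y, m) = -3 + (m + 0) = -3 + m)
C(l) = (-5 + l)² (C(l) = ((-3 - 2) + l)² = (-5 + l)²)
R = -43/2 (R = (¼)*(-86) = -43/2 ≈ -21.500)
b = 144/215 (b = -72/(5*(-43/2)) = -72*(-2)/(5*43) = -⅕*(-144/43) = 144/215 ≈ 0.66977)
99*(C(9) + b) = 99*((-5 + 9)² + 144/215) = 99*(4² + 144/215) = 99*(16 + 144/215) = 99*(3584/215) = 354816/215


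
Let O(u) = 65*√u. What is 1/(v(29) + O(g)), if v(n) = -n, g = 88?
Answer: 29/370959 + 130*√22/370959 ≈ 0.0017219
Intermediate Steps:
1/(v(29) + O(g)) = 1/(-1*29 + 65*√88) = 1/(-29 + 65*(2*√22)) = 1/(-29 + 130*√22)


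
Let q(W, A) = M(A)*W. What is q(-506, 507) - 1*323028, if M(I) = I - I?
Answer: -323028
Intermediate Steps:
M(I) = 0
q(W, A) = 0 (q(W, A) = 0*W = 0)
q(-506, 507) - 1*323028 = 0 - 1*323028 = 0 - 323028 = -323028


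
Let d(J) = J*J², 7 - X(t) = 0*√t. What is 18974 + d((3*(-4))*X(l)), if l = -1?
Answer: -573730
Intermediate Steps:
X(t) = 7 (X(t) = 7 - 0*√t = 7 - 1*0 = 7 + 0 = 7)
d(J) = J³
18974 + d((3*(-4))*X(l)) = 18974 + ((3*(-4))*7)³ = 18974 + (-12*7)³ = 18974 + (-84)³ = 18974 - 592704 = -573730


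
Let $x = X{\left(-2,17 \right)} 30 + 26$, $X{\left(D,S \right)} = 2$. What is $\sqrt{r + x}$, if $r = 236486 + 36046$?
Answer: $\sqrt{272618} \approx 522.13$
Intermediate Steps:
$r = 272532$
$x = 86$ ($x = 2 \cdot 30 + 26 = 60 + 26 = 86$)
$\sqrt{r + x} = \sqrt{272532 + 86} = \sqrt{272618}$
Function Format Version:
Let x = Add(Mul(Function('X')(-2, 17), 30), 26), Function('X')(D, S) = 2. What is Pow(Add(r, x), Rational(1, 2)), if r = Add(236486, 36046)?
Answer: Pow(272618, Rational(1, 2)) ≈ 522.13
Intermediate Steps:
r = 272532
x = 86 (x = Add(Mul(2, 30), 26) = Add(60, 26) = 86)
Pow(Add(r, x), Rational(1, 2)) = Pow(Add(272532, 86), Rational(1, 2)) = Pow(272618, Rational(1, 2))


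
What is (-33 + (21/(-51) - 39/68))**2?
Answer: 5340721/4624 ≈ 1155.0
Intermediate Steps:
(-33 + (21/(-51) - 39/68))**2 = (-33 + (21*(-1/51) - 39*1/68))**2 = (-33 + (-7/17 - 39/68))**2 = (-33 - 67/68)**2 = (-2311/68)**2 = 5340721/4624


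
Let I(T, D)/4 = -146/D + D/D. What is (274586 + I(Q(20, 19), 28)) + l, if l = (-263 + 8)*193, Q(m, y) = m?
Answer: 1577479/7 ≈ 2.2535e+5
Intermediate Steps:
l = -49215 (l = -255*193 = -49215)
I(T, D) = 4 - 584/D (I(T, D) = 4*(-146/D + D/D) = 4*(-146/D + 1) = 4*(1 - 146/D) = 4 - 584/D)
(274586 + I(Q(20, 19), 28)) + l = (274586 + (4 - 584/28)) - 49215 = (274586 + (4 - 584*1/28)) - 49215 = (274586 + (4 - 146/7)) - 49215 = (274586 - 118/7) - 49215 = 1921984/7 - 49215 = 1577479/7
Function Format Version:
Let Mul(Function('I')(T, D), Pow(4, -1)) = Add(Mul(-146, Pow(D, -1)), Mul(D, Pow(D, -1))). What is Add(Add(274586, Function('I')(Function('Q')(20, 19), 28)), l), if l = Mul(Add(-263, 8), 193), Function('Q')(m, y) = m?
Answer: Rational(1577479, 7) ≈ 2.2535e+5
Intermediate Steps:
l = -49215 (l = Mul(-255, 193) = -49215)
Function('I')(T, D) = Add(4, Mul(-584, Pow(D, -1))) (Function('I')(T, D) = Mul(4, Add(Mul(-146, Pow(D, -1)), Mul(D, Pow(D, -1)))) = Mul(4, Add(Mul(-146, Pow(D, -1)), 1)) = Mul(4, Add(1, Mul(-146, Pow(D, -1)))) = Add(4, Mul(-584, Pow(D, -1))))
Add(Add(274586, Function('I')(Function('Q')(20, 19), 28)), l) = Add(Add(274586, Add(4, Mul(-584, Pow(28, -1)))), -49215) = Add(Add(274586, Add(4, Mul(-584, Rational(1, 28)))), -49215) = Add(Add(274586, Add(4, Rational(-146, 7))), -49215) = Add(Add(274586, Rational(-118, 7)), -49215) = Add(Rational(1921984, 7), -49215) = Rational(1577479, 7)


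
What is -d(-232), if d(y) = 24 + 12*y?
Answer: 2760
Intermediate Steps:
-d(-232) = -(24 + 12*(-232)) = -(24 - 2784) = -1*(-2760) = 2760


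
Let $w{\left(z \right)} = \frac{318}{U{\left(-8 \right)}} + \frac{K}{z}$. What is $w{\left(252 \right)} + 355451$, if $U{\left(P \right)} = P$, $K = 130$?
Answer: $\frac{89563765}{252} \approx 3.5541 \cdot 10^{5}$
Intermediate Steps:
$w{\left(z \right)} = - \frac{159}{4} + \frac{130}{z}$ ($w{\left(z \right)} = \frac{318}{-8} + \frac{130}{z} = 318 \left(- \frac{1}{8}\right) + \frac{130}{z} = - \frac{159}{4} + \frac{130}{z}$)
$w{\left(252 \right)} + 355451 = \left(- \frac{159}{4} + \frac{130}{252}\right) + 355451 = \left(- \frac{159}{4} + 130 \cdot \frac{1}{252}\right) + 355451 = \left(- \frac{159}{4} + \frac{65}{126}\right) + 355451 = - \frac{9887}{252} + 355451 = \frac{89563765}{252}$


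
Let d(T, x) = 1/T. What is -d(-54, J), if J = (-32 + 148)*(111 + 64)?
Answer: 1/54 ≈ 0.018519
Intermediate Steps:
J = 20300 (J = 116*175 = 20300)
-d(-54, J) = -1/(-54) = -1*(-1/54) = 1/54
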